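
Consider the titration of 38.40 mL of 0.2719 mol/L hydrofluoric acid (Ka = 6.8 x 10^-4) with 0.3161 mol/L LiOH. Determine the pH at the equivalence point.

8.17

n(HF) = 0.2719 x 0.03840 = 0.01044 mol; V(LiOH) at equivalence = 0.01044/0.3161 = 0.03303 L.
At equivalence all the acid is converted to F-; total volume = 0.03840 + 0.03303 = 0.07143 L, so [F-] = 0.01044/0.07143 = 0.1462 M.
Kb = Kw/Ka = 1.0e-14 / 6.8 x 10^-4 = 1.47e-11.
[OH^-] = sqrt(Kb x [F-]) = sqrt(1.47e-11 x 0.1462) = 1.47e-6 M.
pOH = 5.83, so pH = 14.00 - 5.83 = 8.17.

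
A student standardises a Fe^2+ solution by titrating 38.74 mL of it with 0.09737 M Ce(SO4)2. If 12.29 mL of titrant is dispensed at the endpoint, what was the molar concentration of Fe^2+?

0.0309 M

n(Ce(SO4)2) = 0.09737 x 0.01229 = 0.001197 mol.
From the balanced equation, 1 mol Ce(SO4)2 reacts with 1 mol Fe^2+, so n(Fe^2+) = 0.001197 x 1/1 = 0.001197 mol.
[Fe^2+] = 0.001197 / 0.03874 L = 0.0309 M.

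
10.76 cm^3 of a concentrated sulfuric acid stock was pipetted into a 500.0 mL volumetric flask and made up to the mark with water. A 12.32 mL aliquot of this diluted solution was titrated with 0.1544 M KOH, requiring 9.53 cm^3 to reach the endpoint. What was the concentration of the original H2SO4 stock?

2.77 M

n(KOH) = 0.1544 x 0.009530 = 0.001471 mol.
n(H2SO4) in the aliquot = 0.001471 x 1/2 = 0.0007357 mol.
[diluted H2SO4] = 0.0007357 / 0.01232 = 0.05972 M.
Dilution factor = 500.0/10.76 = 46.47, so [stock] = 0.05972 x 46.47 = 2.77 M.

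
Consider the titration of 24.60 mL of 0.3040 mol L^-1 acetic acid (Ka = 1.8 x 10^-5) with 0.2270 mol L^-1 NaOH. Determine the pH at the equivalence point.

8.93

n(CH3COOH) = 0.3040 x 0.02460 = 0.007478 mol; V(NaOH) at equivalence = 0.007478/0.2270 = 0.03294 L.
At equivalence all the acid is converted to CH3COO-; total volume = 0.02460 + 0.03294 = 0.05754 L, so [CH3COO-] = 0.007478/0.05754 = 0.1300 M.
Kb = Kw/Ka = 1.0e-14 / 1.8 x 10^-5 = 5.56e-10.
[OH^-] = sqrt(Kb x [CH3COO-]) = sqrt(5.56e-10 x 0.1300) = 8.50e-6 M.
pOH = 5.07, so pH = 14.00 - 5.07 = 8.93.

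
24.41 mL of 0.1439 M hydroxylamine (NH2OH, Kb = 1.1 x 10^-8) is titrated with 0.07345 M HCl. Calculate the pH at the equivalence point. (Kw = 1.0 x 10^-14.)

n(NH2OH) = 0.1439 x 0.02441 = 0.003513 mol; V(HCl) at equivalence = 0.003513/0.07345 = 0.04782 L.
At equivalence the base is fully converted to NH3OH+; total volume = 0.07223 L, so [NH3OH+] = 0.003513/0.07223 = 0.04863 M.
Ka(NH3OH+) = Kw/Kb = 1.0e-14 / 1.1 x 10^-8 = 9.09e-7.
[H^+] = sqrt(Ka x [NH3OH+]) = sqrt(9.09e-7 x 0.04863) = 0.000210 M.
pH = -log(0.000210) = 3.68.

3.68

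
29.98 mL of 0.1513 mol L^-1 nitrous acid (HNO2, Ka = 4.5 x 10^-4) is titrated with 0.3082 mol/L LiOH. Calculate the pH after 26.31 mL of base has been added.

n(acid) = 0.1513 x 0.02998 = 0.004536 mol; n(LiOH) added = 0.3082 x 0.02631 = 0.008109 mol.
Base is in excess by 0.008109 - 0.004536 = 0.003573 mol in a total volume of 0.05629 L.
[OH^-] = 0.003573/0.05629 = 0.06347 M, so pOH = 1.20 and pH = 14.00 - 1.20 = 12.80.

12.80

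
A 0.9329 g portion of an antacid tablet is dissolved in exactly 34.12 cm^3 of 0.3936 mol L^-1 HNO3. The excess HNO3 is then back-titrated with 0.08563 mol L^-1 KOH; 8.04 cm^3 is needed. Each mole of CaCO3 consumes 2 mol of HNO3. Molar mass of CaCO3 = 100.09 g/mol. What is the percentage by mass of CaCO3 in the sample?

68.3%

Total n(HNO3) added = 0.3936 x 0.03412 = 0.01343 mol.
n(KOH) used = 0.08563 x 0.008040 = 0.0006885 mol, which equals the excess n(HNO3).
So n(HNO3) consumed by the sample = 0.01343 - 0.0006885 = 0.01274 mol.
n(CaCO3) = 0.01274 / 2 = 0.006371 mol.
mass CaCO3 = 0.006371 x 100.09 = 0.6376 g, so %CaCO3 = 0.6376/0.9329 x 100 = 68.3%.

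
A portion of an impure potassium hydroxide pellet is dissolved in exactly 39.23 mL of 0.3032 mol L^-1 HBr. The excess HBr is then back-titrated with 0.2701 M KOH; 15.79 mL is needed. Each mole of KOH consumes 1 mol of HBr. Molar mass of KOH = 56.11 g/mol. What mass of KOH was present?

0.428 g

Total n(HBr) added = 0.3032 x 0.03923 = 0.01189 mol.
n(KOH) used = 0.2701 x 0.01579 = 0.004265 mol, which equals the excess n(HBr).
So n(HBr) consumed by the sample = 0.01189 - 0.004265 = 0.007630 mol.
n(KOH) = 0.007630 / 1 = 0.007630 mol.
mass = 0.007630 mol x 56.11 g/mol = 0.428 g.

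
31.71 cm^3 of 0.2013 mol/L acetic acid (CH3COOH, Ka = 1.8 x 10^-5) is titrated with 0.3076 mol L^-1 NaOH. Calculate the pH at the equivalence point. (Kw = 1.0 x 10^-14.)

n(CH3COOH) = 0.2013 x 0.03171 = 0.006383 mol; V(NaOH) at equivalence = 0.006383/0.3076 = 0.02075 L.
At equivalence all the acid is converted to CH3COO-; total volume = 0.03171 + 0.02075 = 0.05246 L, so [CH3COO-] = 0.006383/0.05246 = 0.1217 M.
Kb = Kw/Ka = 1.0e-14 / 1.8 x 10^-5 = 5.56e-10.
[OH^-] = sqrt(Kb x [CH3COO-]) = sqrt(5.56e-10 x 0.1217) = 8.22e-6 M.
pOH = 5.09, so pH = 14.00 - 5.09 = 8.91.

8.91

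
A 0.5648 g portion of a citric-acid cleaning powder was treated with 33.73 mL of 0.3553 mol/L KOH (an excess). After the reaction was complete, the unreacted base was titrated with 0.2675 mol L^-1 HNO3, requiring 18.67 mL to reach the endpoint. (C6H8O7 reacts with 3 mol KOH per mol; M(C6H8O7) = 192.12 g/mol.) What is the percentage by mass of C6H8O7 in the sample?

Total n(KOH) added = 0.3553 x 0.03373 = 0.01198 mol.
n(HNO3) used = 0.2675 x 0.01867 = 0.004994 mol, which equals the excess n(KOH).
So n(KOH) consumed by the sample = 0.01198 - 0.004994 = 0.006990 mol.
n(C6H8O7) = 0.006990 / 3 = 0.002330 mol.
mass C6H8O7 = 0.002330 x 192.12 = 0.4476 g, so %C6H8O7 = 0.4476/0.5648 x 100 = 79.3%.

79.3%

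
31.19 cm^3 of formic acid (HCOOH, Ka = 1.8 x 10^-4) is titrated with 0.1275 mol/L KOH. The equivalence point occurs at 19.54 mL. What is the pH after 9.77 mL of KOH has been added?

3.74

9.77 mL is exactly half the equivalence volume (19.54/2), i.e. the half-equivalence point.
There, n(HA) = n(A^-), so pH = pKa = -log(1.8 x 10^-4) = 3.74.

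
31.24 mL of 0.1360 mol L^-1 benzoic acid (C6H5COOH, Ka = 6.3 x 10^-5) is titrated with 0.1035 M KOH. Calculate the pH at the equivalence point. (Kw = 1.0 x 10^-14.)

n(C6H5COOH) = 0.1360 x 0.03124 = 0.004249 mol; V(KOH) at equivalence = 0.004249/0.1035 = 0.04105 L.
At equivalence all the acid is converted to C6H5COO-; total volume = 0.03124 + 0.04105 = 0.07229 L, so [C6H5COO-] = 0.004249/0.07229 = 0.05877 M.
Kb = Kw/Ka = 1.0e-14 / 6.3 x 10^-5 = 1.59e-10.
[OH^-] = sqrt(Kb x [C6H5COO-]) = sqrt(1.59e-10 x 0.05877) = 3.05e-6 M.
pOH = 5.52, so pH = 14.00 - 5.52 = 8.48.

8.48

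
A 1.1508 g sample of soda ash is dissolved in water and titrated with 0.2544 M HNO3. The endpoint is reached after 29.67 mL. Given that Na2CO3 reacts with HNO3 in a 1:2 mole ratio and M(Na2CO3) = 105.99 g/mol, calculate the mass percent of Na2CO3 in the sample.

n(HNO3) = 0.2544 x 0.02967 = 0.007548 mol.
n(Na2CO3) = 0.007548 / 2 = 0.003774 mol.
mass of Na2CO3 = 0.003774 x 105.99 = 0.4000 g.
% purity = 0.4000 / 1.1508 x 100 = 34.8%.

34.8%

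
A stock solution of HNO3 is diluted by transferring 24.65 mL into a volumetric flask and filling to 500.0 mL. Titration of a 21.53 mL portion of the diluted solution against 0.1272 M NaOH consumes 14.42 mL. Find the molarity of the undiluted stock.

1.73 M

n(NaOH) = 0.1272 x 0.01442 = 0.001834 mol.
n(HNO3) in the aliquot = 0.001834 mol.
[diluted HNO3] = 0.001834 / 0.02153 = 0.08519 M.
Dilution factor = 500.0/24.65 = 20.28, so [stock] = 0.08519 x 20.28 = 1.73 M.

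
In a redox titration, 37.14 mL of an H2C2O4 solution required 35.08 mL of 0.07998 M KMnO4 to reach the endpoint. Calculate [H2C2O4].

0.189 M

n(KMnO4) = 0.07998 x 0.03508 = 0.002806 mol.
From the balanced equation, 2 mol KMnO4 reacts with 5 mol H2C2O4, so n(H2C2O4) = 0.002806 x 5/2 = 0.007014 mol.
[H2C2O4] = 0.007014 / 0.03714 L = 0.189 M.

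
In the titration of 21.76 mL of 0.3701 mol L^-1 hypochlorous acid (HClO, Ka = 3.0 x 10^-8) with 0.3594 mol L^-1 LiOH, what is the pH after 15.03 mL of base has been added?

Initial n(HClO) = 0.3701 x 0.02176 = 0.008053 mol.
n(LiOH) added = 0.3594 x 0.01503 = 0.005402 mol, converting that many moles of HClO to ClO-.
Remaining n(HClO) = 0.002652 mol; n(ClO-) = 0.005402 mol.
By Henderson-Hasselbalch, pH = pKa + log([A^-]/[HA]) = 7.52 + log(0.005402/0.002652) = 7.52 + (+0.31) = 7.83.

7.83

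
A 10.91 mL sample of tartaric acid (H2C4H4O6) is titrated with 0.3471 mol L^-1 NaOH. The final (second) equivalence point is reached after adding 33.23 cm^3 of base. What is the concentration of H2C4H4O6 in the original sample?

n(NaOH) = 0.3471 x 0.03323 = 0.01153 mol.
At the final (second) equivalence point, 2 mol OH^- react per mol H2C4H4O6, so n(H2C4H4O6) = 0.01153 / 2 = 0.005767 mol.
[H2C4H4O6] = 0.005767 / 0.01091 L = 0.529 M.

0.529 M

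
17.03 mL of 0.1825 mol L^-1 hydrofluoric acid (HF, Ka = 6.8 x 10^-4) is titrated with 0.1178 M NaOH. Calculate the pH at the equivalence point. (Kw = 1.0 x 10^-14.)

n(HF) = 0.1825 x 0.01703 = 0.003108 mol; V(NaOH) at equivalence = 0.003108/0.1178 = 0.02638 L.
At equivalence all the acid is converted to F-; total volume = 0.01703 + 0.02638 = 0.04341 L, so [F-] = 0.003108/0.04341 = 0.07159 M.
Kb = Kw/Ka = 1.0e-14 / 6.8 x 10^-4 = 1.47e-11.
[OH^-] = sqrt(Kb x [F-]) = sqrt(1.47e-11 x 0.07159) = 1.03e-6 M.
pOH = 5.99, so pH = 14.00 - 5.99 = 8.01.

8.01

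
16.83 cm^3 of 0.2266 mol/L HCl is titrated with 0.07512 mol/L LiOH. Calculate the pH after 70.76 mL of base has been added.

n(acid) = 0.2266 x 0.01683 = 0.003814 mol; n(LiOH) added = 0.07512 x 0.07076 = 0.005315 mol.
Base is in excess by 0.005315 - 0.003814 = 0.001502 mol in a total volume of 0.08759 L.
[OH^-] = 0.001502/0.08759 = 0.01715 M, so pOH = 1.77 and pH = 14.00 - 1.77 = 12.23.

12.23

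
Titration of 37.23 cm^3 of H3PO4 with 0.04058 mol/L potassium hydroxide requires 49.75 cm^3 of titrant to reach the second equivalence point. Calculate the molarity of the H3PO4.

n(KOH) = 0.04058 x 0.04975 = 0.002019 mol.
At the second equivalence point, 2 mol OH^- react per mol H3PO4, so n(H3PO4) = 0.002019 / 2 = 0.001009 mol.
[H3PO4] = 0.001009 / 0.03723 L = 0.0271 M.

0.0271 M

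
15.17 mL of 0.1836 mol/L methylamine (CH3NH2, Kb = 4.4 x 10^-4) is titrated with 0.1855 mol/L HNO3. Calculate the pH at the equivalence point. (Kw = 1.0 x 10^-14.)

n(CH3NH2) = 0.1836 x 0.01517 = 0.002785 mol; V(HNO3) at equivalence = 0.002785/0.1855 = 0.01501 L.
At equivalence the base is fully converted to CH3NH3+; total volume = 0.03018 L, so [CH3NH3+] = 0.002785/0.03018 = 0.09227 M.
Ka(CH3NH3+) = Kw/Kb = 1.0e-14 / 4.4 x 10^-4 = 2.27e-11.
[H^+] = sqrt(Ka x [CH3NH3+]) = sqrt(2.27e-11 x 0.09227) = 1.45e-6 M.
pH = -log(1.45e-6) = 5.84.

5.84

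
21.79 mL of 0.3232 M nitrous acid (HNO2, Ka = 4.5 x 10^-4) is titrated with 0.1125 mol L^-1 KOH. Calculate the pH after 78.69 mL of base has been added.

n(acid) = 0.3232 x 0.02179 = 0.007043 mol; n(KOH) added = 0.1125 x 0.07869 = 0.008853 mol.
Base is in excess by 0.008853 - 0.007043 = 0.001810 mol in a total volume of 0.1005 L.
[OH^-] = 0.001810/0.1005 = 0.01801 M, so pOH = 1.74 and pH = 14.00 - 1.74 = 12.26.

12.26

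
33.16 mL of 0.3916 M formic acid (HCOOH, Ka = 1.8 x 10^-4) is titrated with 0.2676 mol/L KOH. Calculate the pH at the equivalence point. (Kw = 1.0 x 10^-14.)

8.47

n(HCOOH) = 0.3916 x 0.03316 = 0.01299 mol; V(KOH) at equivalence = 0.01299/0.2676 = 0.04853 L.
At equivalence all the acid is converted to HCOO-; total volume = 0.03316 + 0.04853 = 0.08169 L, so [HCOO-] = 0.01299/0.08169 = 0.1590 M.
Kb = Kw/Ka = 1.0e-14 / 1.8 x 10^-4 = 5.56e-11.
[OH^-] = sqrt(Kb x [HCOO-]) = sqrt(5.56e-11 x 0.1590) = 2.97e-6 M.
pOH = 5.53, so pH = 14.00 - 5.53 = 8.47.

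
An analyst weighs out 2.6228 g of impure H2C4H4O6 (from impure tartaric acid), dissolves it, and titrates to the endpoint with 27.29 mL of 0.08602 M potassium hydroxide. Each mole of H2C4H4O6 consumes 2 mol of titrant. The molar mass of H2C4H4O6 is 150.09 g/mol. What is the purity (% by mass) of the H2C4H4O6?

n(KOH) = 0.08602 x 0.02729 = 0.002347 mol.
n(H2C4H4O6) = 0.002347 / 2 = 0.001174 mol.
mass of H2C4H4O6 = 0.001174 x 150.09 = 0.1762 g.
% purity = 0.1762 / 2.6228 x 100 = 6.72%.

6.72%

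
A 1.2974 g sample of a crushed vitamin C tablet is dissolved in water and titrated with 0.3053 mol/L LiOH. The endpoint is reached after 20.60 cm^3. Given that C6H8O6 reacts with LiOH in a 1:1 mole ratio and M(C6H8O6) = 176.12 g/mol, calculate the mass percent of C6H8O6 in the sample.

n(LiOH) = 0.3053 x 0.02060 = 0.006289 mol.
n(C6H8O6) = 0.006289 / 1 = 0.006289 mol.
mass of C6H8O6 = 0.006289 x 176.12 = 1.108 g.
% purity = 1.108 / 1.2974 x 100 = 85.4%.

85.4%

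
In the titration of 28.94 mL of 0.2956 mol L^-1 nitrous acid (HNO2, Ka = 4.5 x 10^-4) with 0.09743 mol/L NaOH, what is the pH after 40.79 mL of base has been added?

Initial n(HNO2) = 0.2956 x 0.02894 = 0.008555 mol.
n(NaOH) added = 0.09743 x 0.04079 = 0.003974 mol, converting that many moles of HNO2 to NO2-.
Remaining n(HNO2) = 0.004580 mol; n(NO2-) = 0.003974 mol.
By Henderson-Hasselbalch, pH = pKa + log([A^-]/[HA]) = 3.35 + log(0.003974/0.004580) = 3.35 + (-0.06) = 3.29.

3.29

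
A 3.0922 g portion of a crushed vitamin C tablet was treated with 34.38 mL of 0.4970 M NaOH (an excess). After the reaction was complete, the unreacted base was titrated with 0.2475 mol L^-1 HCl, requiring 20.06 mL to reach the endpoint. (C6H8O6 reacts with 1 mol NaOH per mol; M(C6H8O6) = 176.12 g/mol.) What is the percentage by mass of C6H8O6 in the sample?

Total n(NaOH) added = 0.4970 x 0.03438 = 0.01709 mol.
n(HCl) used = 0.2475 x 0.02006 = 0.004965 mol, which equals the excess n(NaOH).
So n(NaOH) consumed by the sample = 0.01709 - 0.004965 = 0.01212 mol.
n(C6H8O6) = 0.01212 / 1 = 0.01212 mol.
mass C6H8O6 = 0.01212 x 176.12 = 2.135 g, so %C6H8O6 = 2.135/3.0922 x 100 = 69.0%.

69.0%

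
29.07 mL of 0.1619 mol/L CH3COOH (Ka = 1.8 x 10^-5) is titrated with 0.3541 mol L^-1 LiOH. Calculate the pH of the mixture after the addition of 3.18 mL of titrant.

Initial n(CH3COOH) = 0.1619 x 0.02907 = 0.004706 mol.
n(LiOH) added = 0.3541 x 0.003180 = 0.001126 mol, converting that many moles of CH3COOH to CH3COO-.
Remaining n(CH3COOH) = 0.003580 mol; n(CH3COO-) = 0.001126 mol.
By Henderson-Hasselbalch, pH = pKa + log([A^-]/[HA]) = 4.74 + log(0.001126/0.003580) = 4.74 + (-0.50) = 4.24.

4.24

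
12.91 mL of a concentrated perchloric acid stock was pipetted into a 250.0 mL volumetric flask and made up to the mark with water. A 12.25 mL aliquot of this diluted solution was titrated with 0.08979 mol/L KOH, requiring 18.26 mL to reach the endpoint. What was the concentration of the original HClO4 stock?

2.59 M

n(KOH) = 0.08979 x 0.01826 = 0.001640 mol.
n(HClO4) in the aliquot = 0.001640 mol.
[diluted HClO4] = 0.001640 / 0.01225 = 0.1338 M.
Dilution factor = 250.0/12.91 = 19.36, so [stock] = 0.1338 x 19.36 = 2.59 M.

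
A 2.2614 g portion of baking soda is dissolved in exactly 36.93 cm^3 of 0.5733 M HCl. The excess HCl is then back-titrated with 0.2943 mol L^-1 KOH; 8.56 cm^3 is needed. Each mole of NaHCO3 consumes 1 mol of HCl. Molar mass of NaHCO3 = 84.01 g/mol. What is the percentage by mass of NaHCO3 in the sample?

Total n(HCl) added = 0.5733 x 0.03693 = 0.02117 mol.
n(KOH) used = 0.2943 x 0.008560 = 0.002519 mol, which equals the excess n(HCl).
So n(HCl) consumed by the sample = 0.02117 - 0.002519 = 0.01865 mol.
n(NaHCO3) = 0.01865 / 1 = 0.01865 mol.
mass NaHCO3 = 0.01865 x 84.01 = 1.567 g, so %NaHCO3 = 1.567/2.2614 x 100 = 69.3%.

69.3%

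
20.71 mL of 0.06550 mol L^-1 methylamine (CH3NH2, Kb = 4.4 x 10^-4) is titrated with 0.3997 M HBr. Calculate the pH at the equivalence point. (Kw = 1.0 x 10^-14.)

n(CH3NH2) = 0.06550 x 0.02071 = 0.001357 mol; V(HBr) at equivalence = 0.001357/0.3997 = 0.003394 L.
At equivalence the base is fully converted to CH3NH3+; total volume = 0.02410 L, so [CH3NH3+] = 0.001357/0.02410 = 0.05628 M.
Ka(CH3NH3+) = Kw/Kb = 1.0e-14 / 4.4 x 10^-4 = 2.27e-11.
[H^+] = sqrt(Ka x [CH3NH3+]) = sqrt(2.27e-11 x 0.05628) = 1.13e-6 M.
pH = -log(1.13e-6) = 5.95.

5.95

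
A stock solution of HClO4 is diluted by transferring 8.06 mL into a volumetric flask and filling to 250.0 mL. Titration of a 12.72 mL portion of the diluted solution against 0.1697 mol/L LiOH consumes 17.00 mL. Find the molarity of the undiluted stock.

7.03 M

n(LiOH) = 0.1697 x 0.01700 = 0.002885 mol.
n(HClO4) in the aliquot = 0.002885 mol.
[diluted HClO4] = 0.002885 / 0.01272 = 0.2268 M.
Dilution factor = 250.0/8.060 = 31.02, so [stock] = 0.2268 x 31.02 = 7.03 M.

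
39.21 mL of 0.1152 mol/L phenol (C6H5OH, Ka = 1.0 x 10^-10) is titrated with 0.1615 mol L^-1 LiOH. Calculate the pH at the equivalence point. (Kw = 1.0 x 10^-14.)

11.41

n(C6H5OH) = 0.1152 x 0.03921 = 0.004517 mol; V(LiOH) at equivalence = 0.004517/0.1615 = 0.02797 L.
At equivalence all the acid is converted to C6H5O-; total volume = 0.03921 + 0.02797 = 0.06718 L, so [C6H5O-] = 0.004517/0.06718 = 0.06724 M.
Kb = Kw/Ka = 1.0e-14 / 1.0 x 10^-10 = 0.000100.
[OH^-] = sqrt(Kb x [C6H5O-]) = sqrt(0.000100 x 0.06724) = 0.00259 M.
pOH = 2.59, so pH = 14.00 - 2.59 = 11.41.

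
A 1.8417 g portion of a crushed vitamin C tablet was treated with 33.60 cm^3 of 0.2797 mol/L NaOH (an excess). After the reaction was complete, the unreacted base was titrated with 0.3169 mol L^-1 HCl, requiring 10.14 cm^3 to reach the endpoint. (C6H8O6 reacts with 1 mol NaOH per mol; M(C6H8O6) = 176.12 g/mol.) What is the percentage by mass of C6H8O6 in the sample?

59.1%

Total n(NaOH) added = 0.2797 x 0.03360 = 0.009398 mol.
n(HCl) used = 0.3169 x 0.01014 = 0.003213 mol, which equals the excess n(NaOH).
So n(NaOH) consumed by the sample = 0.009398 - 0.003213 = 0.006185 mol.
n(C6H8O6) = 0.006185 / 1 = 0.006185 mol.
mass C6H8O6 = 0.006185 x 176.12 = 1.089 g, so %C6H8O6 = 1.089/1.8417 x 100 = 59.1%.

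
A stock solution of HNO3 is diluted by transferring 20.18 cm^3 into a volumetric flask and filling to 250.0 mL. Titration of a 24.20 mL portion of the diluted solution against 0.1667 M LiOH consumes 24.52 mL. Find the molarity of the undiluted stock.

n(LiOH) = 0.1667 x 0.02452 = 0.004087 mol.
n(HNO3) in the aliquot = 0.004087 mol.
[diluted HNO3] = 0.004087 / 0.02420 = 0.1689 M.
Dilution factor = 250.0/20.18 = 12.39, so [stock] = 0.1689 x 12.39 = 2.09 M.

2.09 M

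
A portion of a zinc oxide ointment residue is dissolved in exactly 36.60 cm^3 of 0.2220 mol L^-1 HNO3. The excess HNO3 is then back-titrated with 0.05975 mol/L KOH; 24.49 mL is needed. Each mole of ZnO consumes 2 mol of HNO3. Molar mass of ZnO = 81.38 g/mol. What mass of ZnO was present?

Total n(HNO3) added = 0.2220 x 0.03660 = 0.008125 mol.
n(KOH) used = 0.05975 x 0.02449 = 0.001463 mol, which equals the excess n(HNO3).
So n(HNO3) consumed by the sample = 0.008125 - 0.001463 = 0.006662 mol.
n(ZnO) = 0.006662 / 2 = 0.003331 mol.
mass = 0.003331 mol x 81.38 g/mol = 0.271 g.

0.271 g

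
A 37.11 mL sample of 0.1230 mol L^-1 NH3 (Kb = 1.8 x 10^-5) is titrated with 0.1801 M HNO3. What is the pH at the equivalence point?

5.20

n(NH3) = 0.1230 x 0.03711 = 0.004565 mol; V(HNO3) at equivalence = 0.004565/0.1801 = 0.02534 L.
At equivalence the base is fully converted to NH4+; total volume = 0.06245 L, so [NH4+] = 0.004565/0.06245 = 0.07309 M.
Ka(NH4+) = Kw/Kb = 1.0e-14 / 1.8 x 10^-5 = 5.56e-10.
[H^+] = sqrt(Ka x [NH4+]) = sqrt(5.56e-10 x 0.07309) = 6.37e-6 M.
pH = -log(6.37e-6) = 5.20.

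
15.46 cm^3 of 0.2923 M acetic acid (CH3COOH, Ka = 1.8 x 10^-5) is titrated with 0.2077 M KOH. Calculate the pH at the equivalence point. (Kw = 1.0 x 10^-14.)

8.91

n(CH3COOH) = 0.2923 x 0.01546 = 0.004519 mol; V(KOH) at equivalence = 0.004519/0.2077 = 0.02176 L.
At equivalence all the acid is converted to CH3COO-; total volume = 0.01546 + 0.02176 = 0.03722 L, so [CH3COO-] = 0.004519/0.03722 = 0.1214 M.
Kb = Kw/Ka = 1.0e-14 / 1.8 x 10^-5 = 5.56e-10.
[OH^-] = sqrt(Kb x [CH3COO-]) = sqrt(5.56e-10 x 0.1214) = 8.21e-6 M.
pOH = 5.09, so pH = 14.00 - 5.09 = 8.91.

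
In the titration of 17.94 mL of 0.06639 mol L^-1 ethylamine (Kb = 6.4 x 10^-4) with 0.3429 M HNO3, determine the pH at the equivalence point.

6.03

n(C2H5NH2) = 0.06639 x 0.01794 = 0.001191 mol; V(HNO3) at equivalence = 0.001191/0.3429 = 0.003473 L.
At equivalence the base is fully converted to C2H5NH3+; total volume = 0.02141 L, so [C2H5NH3+] = 0.001191/0.02141 = 0.05562 M.
Ka(C2H5NH3+) = Kw/Kb = 1.0e-14 / 6.4 x 10^-4 = 1.56e-11.
[H^+] = sqrt(Ka x [C2H5NH3+]) = sqrt(1.56e-11 x 0.05562) = 9.32e-7 M.
pH = -log(9.32e-7) = 6.03.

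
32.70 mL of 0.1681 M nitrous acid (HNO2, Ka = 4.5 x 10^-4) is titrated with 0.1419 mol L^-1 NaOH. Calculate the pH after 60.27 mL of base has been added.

12.52

n(acid) = 0.1681 x 0.03270 = 0.005497 mol; n(NaOH) added = 0.1419 x 0.06027 = 0.008552 mol.
Base is in excess by 0.008552 - 0.005497 = 0.003055 mol in a total volume of 0.09297 L.
[OH^-] = 0.003055/0.09297 = 0.03286 M, so pOH = 1.48 and pH = 14.00 - 1.48 = 12.52.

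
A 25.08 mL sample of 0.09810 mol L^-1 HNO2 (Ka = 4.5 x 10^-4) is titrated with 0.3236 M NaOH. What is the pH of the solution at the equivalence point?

8.11

n(HNO2) = 0.09810 x 0.02508 = 0.002460 mol; V(NaOH) at equivalence = 0.002460/0.3236 = 0.007603 L.
At equivalence all the acid is converted to NO2-; total volume = 0.02508 + 0.007603 = 0.03268 L, so [NO2-] = 0.002460/0.03268 = 0.07528 M.
Kb = Kw/Ka = 1.0e-14 / 4.5 x 10^-4 = 2.22e-11.
[OH^-] = sqrt(Kb x [NO2-]) = sqrt(2.22e-11 x 0.07528) = 1.29e-6 M.
pOH = 5.89, so pH = 14.00 - 5.89 = 8.11.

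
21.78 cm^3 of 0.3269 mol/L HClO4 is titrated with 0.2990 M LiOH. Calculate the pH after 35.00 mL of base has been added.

n(acid) = 0.3269 x 0.02178 = 0.007120 mol; n(LiOH) added = 0.2990 x 0.03500 = 0.01047 mol.
Base is in excess by 0.01047 - 0.007120 = 0.003345 mol in a total volume of 0.05678 L.
[OH^-] = 0.003345/0.05678 = 0.05891 M, so pOH = 1.23 and pH = 14.00 - 1.23 = 12.77.

12.77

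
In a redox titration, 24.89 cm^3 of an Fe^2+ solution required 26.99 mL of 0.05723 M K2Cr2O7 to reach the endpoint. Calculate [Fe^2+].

n(K2Cr2O7) = 0.05723 x 0.02699 = 0.001545 mol.
From the balanced equation, 1 mol K2Cr2O7 reacts with 6 mol Fe^2+, so n(Fe^2+) = 0.001545 x 6/1 = 0.009268 mol.
[Fe^2+] = 0.009268 / 0.02489 L = 0.372 M.

0.372 M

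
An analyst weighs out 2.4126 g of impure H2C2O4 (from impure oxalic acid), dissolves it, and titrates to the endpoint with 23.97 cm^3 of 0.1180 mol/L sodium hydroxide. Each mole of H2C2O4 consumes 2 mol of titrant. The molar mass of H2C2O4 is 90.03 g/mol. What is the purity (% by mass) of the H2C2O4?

n(NaOH) = 0.1180 x 0.02397 = 0.002828 mol.
n(H2C2O4) = 0.002828 / 2 = 0.001414 mol.
mass of H2C2O4 = 0.001414 x 90.03 = 0.1273 g.
% purity = 0.1273 / 2.4126 x 100 = 5.28%.

5.28%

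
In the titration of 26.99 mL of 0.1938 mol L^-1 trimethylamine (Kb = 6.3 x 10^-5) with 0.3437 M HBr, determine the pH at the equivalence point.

n((CH3)3N) = 0.1938 x 0.02699 = 0.005231 mol; V(HBr) at equivalence = 0.005231/0.3437 = 0.01522 L.
At equivalence the base is fully converted to (CH3)3NH+; total volume = 0.04221 L, so [(CH3)3NH+] = 0.005231/0.04221 = 0.1239 M.
Ka((CH3)3NH+) = Kw/Kb = 1.0e-14 / 6.3 x 10^-5 = 1.59e-10.
[H^+] = sqrt(Ka x [(CH3)3NH+]) = sqrt(1.59e-10 x 0.1239) = 4.44e-6 M.
pH = -log(4.44e-6) = 5.35.

5.35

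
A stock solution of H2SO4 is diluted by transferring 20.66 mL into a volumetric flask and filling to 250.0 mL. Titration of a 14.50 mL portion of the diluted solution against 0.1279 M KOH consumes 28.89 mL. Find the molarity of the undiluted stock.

1.54 M

n(KOH) = 0.1279 x 0.02889 = 0.003695 mol.
n(H2SO4) in the aliquot = 0.003695 x 1/2 = 0.001848 mol.
[diluted H2SO4] = 0.001848 / 0.01450 = 0.1274 M.
Dilution factor = 250.0/20.66 = 12.10, so [stock] = 0.1274 x 12.10 = 1.54 M.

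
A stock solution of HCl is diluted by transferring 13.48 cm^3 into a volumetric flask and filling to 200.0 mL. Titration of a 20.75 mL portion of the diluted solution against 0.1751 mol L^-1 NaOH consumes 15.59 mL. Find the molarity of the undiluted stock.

1.95 M

n(NaOH) = 0.1751 x 0.01559 = 0.002730 mol.
n(HCl) in the aliquot = 0.002730 mol.
[diluted HCl] = 0.002730 / 0.02075 = 0.1316 M.
Dilution factor = 200.0/13.48 = 14.84, so [stock] = 0.1316 x 14.84 = 1.95 M.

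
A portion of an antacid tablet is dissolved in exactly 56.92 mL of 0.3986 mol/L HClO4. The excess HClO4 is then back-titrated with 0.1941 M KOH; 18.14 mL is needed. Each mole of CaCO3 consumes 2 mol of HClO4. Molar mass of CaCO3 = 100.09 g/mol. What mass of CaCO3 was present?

0.959 g

Total n(HClO4) added = 0.3986 x 0.05692 = 0.02269 mol.
n(KOH) used = 0.1941 x 0.01814 = 0.003521 mol, which equals the excess n(HClO4).
So n(HClO4) consumed by the sample = 0.02269 - 0.003521 = 0.01917 mol.
n(CaCO3) = 0.01917 / 2 = 0.009584 mol.
mass = 0.009584 mol x 100.09 g/mol = 0.959 g.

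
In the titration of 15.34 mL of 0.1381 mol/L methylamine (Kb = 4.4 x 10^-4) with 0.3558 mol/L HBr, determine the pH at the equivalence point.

5.82

n(CH3NH2) = 0.1381 x 0.01534 = 0.002118 mol; V(HBr) at equivalence = 0.002118/0.3558 = 0.005954 L.
At equivalence the base is fully converted to CH3NH3+; total volume = 0.02129 L, so [CH3NH3+] = 0.002118/0.02129 = 0.09949 M.
Ka(CH3NH3+) = Kw/Kb = 1.0e-14 / 4.4 x 10^-4 = 2.27e-11.
[H^+] = sqrt(Ka x [CH3NH3+]) = sqrt(2.27e-11 x 0.09949) = 1.50e-6 M.
pH = -log(1.50e-6) = 5.82.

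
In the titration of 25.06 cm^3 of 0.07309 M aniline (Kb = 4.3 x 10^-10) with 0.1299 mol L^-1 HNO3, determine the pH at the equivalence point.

n(C6H5NH2) = 0.07309 x 0.02506 = 0.001832 mol; V(HNO3) at equivalence = 0.001832/0.1299 = 0.01410 L.
At equivalence the base is fully converted to C6H5NH3+; total volume = 0.03916 L, so [C6H5NH3+] = 0.001832/0.03916 = 0.04677 M.
Ka(C6H5NH3+) = Kw/Kb = 1.0e-14 / 4.3 x 10^-10 = 2.33e-5.
[H^+] = sqrt(Ka x [C6H5NH3+]) = sqrt(2.33e-5 x 0.04677) = 0.00104 M.
pH = -log(0.00104) = 2.98.

2.98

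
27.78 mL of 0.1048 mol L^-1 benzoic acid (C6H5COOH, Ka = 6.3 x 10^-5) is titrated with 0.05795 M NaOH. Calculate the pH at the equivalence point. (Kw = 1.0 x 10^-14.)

n(C6H5COOH) = 0.1048 x 0.02778 = 0.002911 mol; V(NaOH) at equivalence = 0.002911/0.05795 = 0.05024 L.
At equivalence all the acid is converted to C6H5COO-; total volume = 0.02778 + 0.05024 = 0.07802 L, so [C6H5COO-] = 0.002911/0.07802 = 0.03732 M.
Kb = Kw/Ka = 1.0e-14 / 6.3 x 10^-5 = 1.59e-10.
[OH^-] = sqrt(Kb x [C6H5COO-]) = sqrt(1.59e-10 x 0.03732) = 2.43e-6 M.
pOH = 5.61, so pH = 14.00 - 5.61 = 8.39.

8.39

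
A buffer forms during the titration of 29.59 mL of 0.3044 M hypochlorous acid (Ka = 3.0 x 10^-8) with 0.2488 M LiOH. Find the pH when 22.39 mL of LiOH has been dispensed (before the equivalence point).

7.73

Initial n(HClO) = 0.3044 x 0.02959 = 0.009007 mol.
n(LiOH) added = 0.2488 x 0.02239 = 0.005571 mol, converting that many moles of HClO to ClO-.
Remaining n(HClO) = 0.003437 mol; n(ClO-) = 0.005571 mol.
By Henderson-Hasselbalch, pH = pKa + log([A^-]/[HA]) = 7.52 + log(0.005571/0.003437) = 7.52 + (+0.21) = 7.73.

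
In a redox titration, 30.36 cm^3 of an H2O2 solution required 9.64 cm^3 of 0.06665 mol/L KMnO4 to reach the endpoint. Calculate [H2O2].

0.0529 M

n(KMnO4) = 0.06665 x 0.009640 = 0.0006425 mol.
From the balanced equation, 2 mol KMnO4 reacts with 5 mol H2O2, so n(H2O2) = 0.0006425 x 5/2 = 0.001606 mol.
[H2O2] = 0.001606 / 0.03036 L = 0.0529 M.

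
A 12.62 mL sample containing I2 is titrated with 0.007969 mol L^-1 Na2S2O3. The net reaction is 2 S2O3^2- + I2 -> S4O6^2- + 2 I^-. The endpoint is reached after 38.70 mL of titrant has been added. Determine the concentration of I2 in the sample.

n(Na2S2O3) = 0.007969 x 0.03870 = 0.0003084 mol.
From the balanced equation, 2 mol Na2S2O3 reacts with 1 mol I2, so n(I2) = 0.0003084 x 1/2 = 0.0001542 mol.
[I2] = 0.0001542 / 0.01262 L = 0.0122 M.

0.0122 M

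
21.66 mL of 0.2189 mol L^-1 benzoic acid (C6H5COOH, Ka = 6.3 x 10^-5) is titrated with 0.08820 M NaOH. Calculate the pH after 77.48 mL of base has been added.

n(acid) = 0.2189 x 0.02166 = 0.004741 mol; n(NaOH) added = 0.08820 x 0.07748 = 0.006834 mol.
Base is in excess by 0.006834 - 0.004741 = 0.002092 mol in a total volume of 0.09914 L.
[OH^-] = 0.002092/0.09914 = 0.02111 M, so pOH = 1.68 and pH = 14.00 - 1.68 = 12.32.

12.32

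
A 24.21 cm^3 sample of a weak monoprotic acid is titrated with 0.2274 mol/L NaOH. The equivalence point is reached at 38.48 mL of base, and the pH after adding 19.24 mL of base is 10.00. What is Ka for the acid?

19.24 mL is half of the equivalence volume, so this is the half-equivalence point where [HA] = [A^-].
At half-equivalence pH = pKa, so pKa = 10.00.
Ka = 10^(-10.00) = 1.0 x 10^-10.

1.0 x 10^-10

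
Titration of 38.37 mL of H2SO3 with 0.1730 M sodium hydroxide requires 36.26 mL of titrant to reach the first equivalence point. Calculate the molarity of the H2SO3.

0.163 M

n(NaOH) = 0.1730 x 0.03626 = 0.006273 mol.
At the first equivalence point, 1 mol OH^- react per mol H2SO3, so n(H2SO3) = 0.006273 / 1 = 0.006273 mol.
[H2SO3] = 0.006273 / 0.03837 L = 0.163 M.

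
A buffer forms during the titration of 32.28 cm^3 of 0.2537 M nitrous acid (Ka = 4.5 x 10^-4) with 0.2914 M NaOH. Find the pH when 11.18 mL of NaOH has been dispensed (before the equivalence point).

3.17

Initial n(HNO2) = 0.2537 x 0.03228 = 0.008189 mol.
n(NaOH) added = 0.2914 x 0.01118 = 0.003258 mol, converting that many moles of HNO2 to NO2-.
Remaining n(HNO2) = 0.004932 mol; n(NO2-) = 0.003258 mol.
By Henderson-Hasselbalch, pH = pKa + log([A^-]/[HA]) = 3.35 + log(0.003258/0.004932) = 3.35 + (-0.18) = 3.17.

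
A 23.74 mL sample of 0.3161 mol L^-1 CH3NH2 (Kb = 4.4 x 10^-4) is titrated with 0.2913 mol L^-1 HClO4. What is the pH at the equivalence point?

5.73

n(CH3NH2) = 0.3161 x 0.02374 = 0.007504 mol; V(HClO4) at equivalence = 0.007504/0.2913 = 0.02576 L.
At equivalence the base is fully converted to CH3NH3+; total volume = 0.04950 L, so [CH3NH3+] = 0.007504/0.04950 = 0.1516 M.
Ka(CH3NH3+) = Kw/Kb = 1.0e-14 / 4.4 x 10^-4 = 2.27e-11.
[H^+] = sqrt(Ka x [CH3NH3+]) = sqrt(2.27e-11 x 0.1516) = 1.86e-6 M.
pH = -log(1.86e-6) = 5.73.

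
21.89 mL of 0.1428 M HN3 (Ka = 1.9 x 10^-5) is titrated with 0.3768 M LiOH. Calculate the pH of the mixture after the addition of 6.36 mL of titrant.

Initial n(HN3) = 0.1428 x 0.02189 = 0.003126 mol.
n(LiOH) added = 0.3768 x 0.006360 = 0.002396 mol, converting that many moles of HN3 to N3-.
Remaining n(HN3) = 0.0007294 mol; n(N3-) = 0.002396 mol.
By Henderson-Hasselbalch, pH = pKa + log([A^-]/[HA]) = 4.72 + log(0.002396/0.0007294) = 4.72 + (+0.52) = 5.24.

5.24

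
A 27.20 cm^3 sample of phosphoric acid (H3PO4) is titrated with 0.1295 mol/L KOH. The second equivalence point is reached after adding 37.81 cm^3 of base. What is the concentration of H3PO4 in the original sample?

n(KOH) = 0.1295 x 0.03781 = 0.004896 mol.
At the second equivalence point, 2 mol OH^- react per mol H3PO4, so n(H3PO4) = 0.004896 / 2 = 0.002448 mol.
[H3PO4] = 0.002448 / 0.02720 L = 0.0900 M.

0.0900 M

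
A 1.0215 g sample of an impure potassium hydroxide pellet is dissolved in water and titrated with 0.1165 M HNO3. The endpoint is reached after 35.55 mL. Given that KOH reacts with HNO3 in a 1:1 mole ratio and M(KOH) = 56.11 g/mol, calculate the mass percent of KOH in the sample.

n(HNO3) = 0.1165 x 0.03555 = 0.004142 mol.
n(KOH) = 0.004142 / 1 = 0.004142 mol.
mass of KOH = 0.004142 x 56.11 = 0.2324 g.
% purity = 0.2324 / 1.0215 x 100 = 22.7%.

22.7%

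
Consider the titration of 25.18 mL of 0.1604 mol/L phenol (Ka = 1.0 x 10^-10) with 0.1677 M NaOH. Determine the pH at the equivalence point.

n(C6H5OH) = 0.1604 x 0.02518 = 0.004039 mol; V(NaOH) at equivalence = 0.004039/0.1677 = 0.02408 L.
At equivalence all the acid is converted to C6H5O-; total volume = 0.02518 + 0.02408 = 0.04926 L, so [C6H5O-] = 0.004039/0.04926 = 0.08198 M.
Kb = Kw/Ka = 1.0e-14 / 1.0 x 10^-10 = 0.000100.
[OH^-] = sqrt(Kb x [C6H5O-]) = sqrt(0.000100 x 0.08198) = 0.00286 M.
pOH = 2.54, so pH = 14.00 - 2.54 = 11.46.

11.46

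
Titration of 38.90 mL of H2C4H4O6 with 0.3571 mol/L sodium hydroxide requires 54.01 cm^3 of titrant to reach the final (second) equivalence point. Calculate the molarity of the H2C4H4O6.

0.248 M

n(NaOH) = 0.3571 x 0.05401 = 0.01929 mol.
At the final (second) equivalence point, 2 mol OH^- react per mol H2C4H4O6, so n(H2C4H4O6) = 0.01929 / 2 = 0.009643 mol.
[H2C4H4O6] = 0.009643 / 0.03890 L = 0.248 M.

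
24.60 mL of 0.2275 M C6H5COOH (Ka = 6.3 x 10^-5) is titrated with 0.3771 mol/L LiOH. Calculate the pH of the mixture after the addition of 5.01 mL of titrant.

Initial n(C6H5COOH) = 0.2275 x 0.02460 = 0.005597 mol.
n(LiOH) added = 0.3771 x 0.005010 = 0.001889 mol, converting that many moles of C6H5COOH to C6H5COO-.
Remaining n(C6H5COOH) = 0.003707 mol; n(C6H5COO-) = 0.001889 mol.
By Henderson-Hasselbalch, pH = pKa + log([A^-]/[HA]) = 4.20 + log(0.001889/0.003707) = 4.20 + (-0.29) = 3.91.

3.91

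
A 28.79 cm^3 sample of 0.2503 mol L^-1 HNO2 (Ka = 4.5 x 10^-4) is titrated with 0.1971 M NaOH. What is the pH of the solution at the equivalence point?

8.19

n(HNO2) = 0.2503 x 0.02879 = 0.007206 mol; V(NaOH) at equivalence = 0.007206/0.1971 = 0.03656 L.
At equivalence all the acid is converted to NO2-; total volume = 0.02879 + 0.03656 = 0.06535 L, so [NO2-] = 0.007206/0.06535 = 0.1103 M.
Kb = Kw/Ka = 1.0e-14 / 4.5 x 10^-4 = 2.22e-11.
[OH^-] = sqrt(Kb x [NO2-]) = sqrt(2.22e-11 x 0.1103) = 1.57e-6 M.
pOH = 5.81, so pH = 14.00 - 5.81 = 8.19.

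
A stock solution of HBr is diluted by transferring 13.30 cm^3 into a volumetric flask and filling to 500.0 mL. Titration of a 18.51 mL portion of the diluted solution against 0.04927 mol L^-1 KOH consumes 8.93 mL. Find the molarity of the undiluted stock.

n(KOH) = 0.04927 x 0.008930 = 0.0004400 mol.
n(HBr) in the aliquot = 0.0004400 mol.
[diluted HBr] = 0.0004400 / 0.01851 = 0.02377 M.
Dilution factor = 500.0/13.30 = 37.59, so [stock] = 0.02377 x 37.59 = 0.894 M.

0.894 M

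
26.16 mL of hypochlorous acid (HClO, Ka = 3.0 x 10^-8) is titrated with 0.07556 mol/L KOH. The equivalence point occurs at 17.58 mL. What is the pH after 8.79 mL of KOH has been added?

7.52

8.79 mL is exactly half the equivalence volume (17.58/2), i.e. the half-equivalence point.
There, n(HA) = n(A^-), so pH = pKa = -log(3.0 x 10^-8) = 7.52.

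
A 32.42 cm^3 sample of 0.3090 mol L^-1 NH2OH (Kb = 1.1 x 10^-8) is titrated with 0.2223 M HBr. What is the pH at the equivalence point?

n(NH2OH) = 0.3090 x 0.03242 = 0.01002 mol; V(HBr) at equivalence = 0.01002/0.2223 = 0.04506 L.
At equivalence the base is fully converted to NH3OH+; total volume = 0.07748 L, so [NH3OH+] = 0.01002/0.07748 = 0.1293 M.
Ka(NH3OH+) = Kw/Kb = 1.0e-14 / 1.1 x 10^-8 = 9.09e-7.
[H^+] = sqrt(Ka x [NH3OH+]) = sqrt(9.09e-7 x 0.1293) = 0.000343 M.
pH = -log(0.000343) = 3.46.

3.46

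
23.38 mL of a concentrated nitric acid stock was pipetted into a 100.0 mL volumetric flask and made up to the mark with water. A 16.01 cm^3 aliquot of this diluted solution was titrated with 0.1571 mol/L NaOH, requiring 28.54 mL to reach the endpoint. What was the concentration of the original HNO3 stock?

1.20 M

n(NaOH) = 0.1571 x 0.02854 = 0.004484 mol.
n(HNO3) in the aliquot = 0.004484 mol.
[diluted HNO3] = 0.004484 / 0.01601 = 0.2801 M.
Dilution factor = 100.0/23.38 = 4.277, so [stock] = 0.2801 x 4.277 = 1.20 M.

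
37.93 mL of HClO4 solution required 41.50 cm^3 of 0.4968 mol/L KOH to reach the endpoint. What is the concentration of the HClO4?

n(KOH) delivered = 0.4968 x 0.04150 = 0.02062 mol.
For a 1:1 reaction, n(HClO4) = 0.02062 mol.
[HClO4] = 0.02062 mol / 0.03793 L = 0.544 M.

0.544 M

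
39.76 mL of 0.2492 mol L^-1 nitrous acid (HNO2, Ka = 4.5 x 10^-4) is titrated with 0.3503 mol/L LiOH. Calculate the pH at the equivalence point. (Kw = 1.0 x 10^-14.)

8.25

n(HNO2) = 0.2492 x 0.03976 = 0.009908 mol; V(LiOH) at equivalence = 0.009908/0.3503 = 0.02828 L.
At equivalence all the acid is converted to NO2-; total volume = 0.03976 + 0.02828 = 0.06804 L, so [NO2-] = 0.009908/0.06804 = 0.1456 M.
Kb = Kw/Ka = 1.0e-14 / 4.5 x 10^-4 = 2.22e-11.
[OH^-] = sqrt(Kb x [NO2-]) = sqrt(2.22e-11 x 0.1456) = 1.80e-6 M.
pOH = 5.75, so pH = 14.00 - 5.75 = 8.25.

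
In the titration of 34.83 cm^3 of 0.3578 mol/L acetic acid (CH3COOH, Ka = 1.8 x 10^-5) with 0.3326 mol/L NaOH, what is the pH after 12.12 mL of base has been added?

Initial n(CH3COOH) = 0.3578 x 0.03483 = 0.01246 mol.
n(NaOH) added = 0.3326 x 0.01212 = 0.004031 mol, converting that many moles of CH3COOH to CH3COO-.
Remaining n(CH3COOH) = 0.008431 mol; n(CH3COO-) = 0.004031 mol.
By Henderson-Hasselbalch, pH = pKa + log([A^-]/[HA]) = 4.74 + log(0.004031/0.008431) = 4.74 + (-0.32) = 4.42.

4.42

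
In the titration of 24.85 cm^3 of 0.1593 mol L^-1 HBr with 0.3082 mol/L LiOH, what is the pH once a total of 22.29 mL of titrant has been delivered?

12.79

n(acid) = 0.1593 x 0.02485 = 0.003959 mol; n(LiOH) added = 0.3082 x 0.02229 = 0.006870 mol.
Base is in excess by 0.006870 - 0.003959 = 0.002911 mol in a total volume of 0.04714 L.
[OH^-] = 0.002911/0.04714 = 0.06176 M, so pOH = 1.21 and pH = 14.00 - 1.21 = 12.79.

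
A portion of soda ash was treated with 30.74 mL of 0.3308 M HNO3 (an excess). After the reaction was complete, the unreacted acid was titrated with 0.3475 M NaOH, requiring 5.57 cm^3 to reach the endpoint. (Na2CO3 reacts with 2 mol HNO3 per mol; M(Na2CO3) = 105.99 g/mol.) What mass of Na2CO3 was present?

0.436 g

Total n(HNO3) added = 0.3308 x 0.03074 = 0.01017 mol.
n(NaOH) used = 0.3475 x 0.005570 = 0.001936 mol, which equals the excess n(HNO3).
So n(HNO3) consumed by the sample = 0.01017 - 0.001936 = 0.008233 mol.
n(Na2CO3) = 0.008233 / 2 = 0.004117 mol.
mass = 0.004117 mol x 105.99 g/mol = 0.436 g.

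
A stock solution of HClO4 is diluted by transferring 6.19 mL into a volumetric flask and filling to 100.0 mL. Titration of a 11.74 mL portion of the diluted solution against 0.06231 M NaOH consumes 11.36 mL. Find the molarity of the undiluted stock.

0.974 M

n(NaOH) = 0.06231 x 0.01136 = 0.0007078 mol.
n(HClO4) in the aliquot = 0.0007078 mol.
[diluted HClO4] = 0.0007078 / 0.01174 = 0.06029 M.
Dilution factor = 100.0/6.190 = 16.16, so [stock] = 0.06029 x 16.16 = 0.974 M.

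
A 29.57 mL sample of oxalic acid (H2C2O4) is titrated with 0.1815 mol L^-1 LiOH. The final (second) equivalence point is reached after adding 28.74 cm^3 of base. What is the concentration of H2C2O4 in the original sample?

0.0882 M

n(LiOH) = 0.1815 x 0.02874 = 0.005216 mol.
At the final (second) equivalence point, 2 mol OH^- react per mol H2C2O4, so n(H2C2O4) = 0.005216 / 2 = 0.002608 mol.
[H2C2O4] = 0.002608 / 0.02957 L = 0.0882 M.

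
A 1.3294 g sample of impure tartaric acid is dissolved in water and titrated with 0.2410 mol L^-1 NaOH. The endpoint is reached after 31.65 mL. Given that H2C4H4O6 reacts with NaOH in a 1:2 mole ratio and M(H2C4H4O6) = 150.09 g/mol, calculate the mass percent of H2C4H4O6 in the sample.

n(NaOH) = 0.2410 x 0.03165 = 0.007628 mol.
n(H2C4H4O6) = 0.007628 / 2 = 0.003814 mol.
mass of H2C4H4O6 = 0.003814 x 150.09 = 0.5724 g.
% purity = 0.5724 / 1.3294 x 100 = 43.1%.

43.1%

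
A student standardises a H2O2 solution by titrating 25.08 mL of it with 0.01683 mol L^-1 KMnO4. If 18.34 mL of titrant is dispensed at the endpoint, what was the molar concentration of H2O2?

n(KMnO4) = 0.01683 x 0.01834 = 0.0003087 mol.
From the balanced equation, 2 mol KMnO4 reacts with 5 mol H2O2, so n(H2O2) = 0.0003087 x 5/2 = 0.0007717 mol.
[H2O2] = 0.0007717 / 0.02508 L = 0.0308 M.

0.0308 M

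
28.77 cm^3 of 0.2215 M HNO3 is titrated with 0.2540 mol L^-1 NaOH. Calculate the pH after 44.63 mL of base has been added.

n(acid) = 0.2215 x 0.02877 = 0.006373 mol; n(NaOH) added = 0.2540 x 0.04463 = 0.01134 mol.
Base is in excess by 0.01134 - 0.006373 = 0.004963 mol in a total volume of 0.07340 L.
[OH^-] = 0.004963/0.07340 = 0.06762 M, so pOH = 1.17 and pH = 14.00 - 1.17 = 12.83.

12.83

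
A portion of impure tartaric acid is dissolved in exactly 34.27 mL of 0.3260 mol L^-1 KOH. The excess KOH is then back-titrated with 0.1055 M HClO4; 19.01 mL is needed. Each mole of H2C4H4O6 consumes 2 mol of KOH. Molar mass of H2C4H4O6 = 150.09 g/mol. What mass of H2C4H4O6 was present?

Total n(KOH) added = 0.3260 x 0.03427 = 0.01117 mol.
n(HClO4) used = 0.1055 x 0.01901 = 0.002006 mol, which equals the excess n(KOH).
So n(KOH) consumed by the sample = 0.01117 - 0.002006 = 0.009166 mol.
n(H2C4H4O6) = 0.009166 / 2 = 0.004583 mol.
mass = 0.004583 mol x 150.09 g/mol = 0.688 g.

0.688 g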